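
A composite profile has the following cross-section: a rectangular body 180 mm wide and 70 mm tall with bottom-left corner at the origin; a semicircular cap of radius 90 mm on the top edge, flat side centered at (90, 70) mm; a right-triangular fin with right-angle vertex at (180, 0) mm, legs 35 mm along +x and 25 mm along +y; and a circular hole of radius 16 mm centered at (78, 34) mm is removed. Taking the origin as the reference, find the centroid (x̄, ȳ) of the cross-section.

Part | A | x̄ᵢ | ȳᵢ | A·x̄ᵢ | A·ȳᵢ
rectangular body | 12600.00 | 90.00 | 35.00 | 1134000.00 | 441000.00
semicircular top | 12723.45 | 90.00 | 108.20 | 1145110.52 | 1376641.52
triangular fin | 437.50 | 191.67 | 8.33 | 83854.17 | 3645.83
hole | -804.25 | 78.00 | 34.00 | -62731.32 | -27344.42
Σ | 24956.70 |  |  | 2300233.37 | 1793942.93
x̄ = 2300233.37 / 24956.70 = 92.17 mm
ȳ = 1793942.93 / 24956.70 = 71.88 mm

x̄ = 92.17 mm, ȳ = 71.88 mm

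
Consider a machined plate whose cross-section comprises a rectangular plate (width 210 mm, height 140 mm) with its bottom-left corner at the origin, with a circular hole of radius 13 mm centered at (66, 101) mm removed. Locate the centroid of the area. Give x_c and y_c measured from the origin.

plate: A = 210 × 140 = 29400.00, centroid at (105.00, 70.00).
hole: A = −π·13² = -530.93, centroid at (66.00, 101.00).
ΣA = 28869.07 mm²
ΣAx_c = (29400.00)(105.00) + (-530.93)(66.00) = 3051958.68 mm³
ΣAy_c = (29400.00)(70.00) + (-530.93)(101.00) = 2004376.15 mm³
x_c = 3051958.68 / 28869.07 = 105.72 mm
y_c = 2004376.15 / 28869.07 = 69.43 mm

x_c = 105.72 mm, y_c = 69.43 mm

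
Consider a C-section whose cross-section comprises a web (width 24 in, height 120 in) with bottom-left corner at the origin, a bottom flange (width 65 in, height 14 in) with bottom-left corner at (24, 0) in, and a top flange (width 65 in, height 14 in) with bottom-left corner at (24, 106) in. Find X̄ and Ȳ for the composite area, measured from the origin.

web: A = 24 × 120 = 2880.00, centroid at (12.00, 60.00).
bottom flange: A = 65 × 14 = 910.00, centroid at (56.50, 7.00).
top flange: A = 65 × 14 = 910.00, centroid at (56.50, 113.00).
ΣA = 4700.00 in², ΣAX̄ = 137390.00 in³, ΣAȲ = 282000.00 in³.
X̄ = 137390.00/4700.00 = 29.23 in; Ȳ = 282000.00/4700.00 = 60.00 in.

X̄ = 29.23 in, Ȳ = 60.00 in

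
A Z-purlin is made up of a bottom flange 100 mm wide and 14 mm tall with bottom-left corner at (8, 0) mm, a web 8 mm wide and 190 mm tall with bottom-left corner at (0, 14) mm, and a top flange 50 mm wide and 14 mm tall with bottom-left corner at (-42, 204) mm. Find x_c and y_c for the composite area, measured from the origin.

x_c = 20.82 mm, y_c = 89.28 mm

Part | A | x̄ᵢ | ȳᵢ | A·x̄ᵢ | A·ȳᵢ
bottom flange | 1400.00 | 58.00 | 7.00 | 81200.00 | 9800.00
web | 1520.00 | 4.00 | 109.00 | 6080.00 | 165680.00
top flange | 700.00 | -17.00 | 211.00 | -11900.00 | 147700.00
Σ | 3620.00 |  |  | 75380.00 | 323180.00
x_c = 75380.00 / 3620.00 = 20.82 mm
y_c = 323180.00 / 3620.00 = 89.28 mm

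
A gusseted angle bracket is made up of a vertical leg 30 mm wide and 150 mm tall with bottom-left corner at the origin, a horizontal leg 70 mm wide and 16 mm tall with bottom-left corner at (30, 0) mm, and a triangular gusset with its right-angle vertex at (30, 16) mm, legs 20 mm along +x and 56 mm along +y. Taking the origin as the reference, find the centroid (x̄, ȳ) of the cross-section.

vertical leg: A = 30 × 150 = 4500.00, centroid at (15.00, 75.00).
horizontal leg: A = 70 × 16 = 1120.00, centroid at (65.00, 8.00).
gusset: A = ½·20·56 = 560.00, centroid at (36.67, 34.67).
ΣA = 6180.00 mm²
ΣAx̄ = (4500.00)(15.00) + (1120.00)(65.00) + (560.00)(36.67) = 160833.33 mm³
ΣAȳ = (4500.00)(75.00) + (1120.00)(8.00) + (560.00)(34.67) = 365873.33 mm³
x̄ = 160833.33 / 6180.00 = 26.02 mm
ȳ = 365873.33 / 6180.00 = 59.20 mm

x̄ = 26.02 mm, ȳ = 59.20 mm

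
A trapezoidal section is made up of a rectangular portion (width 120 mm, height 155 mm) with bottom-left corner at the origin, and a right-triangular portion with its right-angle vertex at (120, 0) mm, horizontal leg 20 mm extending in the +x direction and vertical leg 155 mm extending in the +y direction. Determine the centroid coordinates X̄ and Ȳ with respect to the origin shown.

rectangular portion: A = 120 × 155 = 18600.00, centroid at (60.00, 77.50).
triangular portion: A = ½·20·155 = 1550.00, centroid at (126.67, 51.67).
ΣA = 20150.00 mm², ΣAX̄ = 1312333.33 mm³, ΣAȲ = 1521583.33 mm³.
X̄ = 1312333.33/20150.00 = 65.13 mm; Ȳ = 1521583.33/20150.00 = 75.51 mm.

X̄ = 65.13 mm, Ȳ = 75.51 mm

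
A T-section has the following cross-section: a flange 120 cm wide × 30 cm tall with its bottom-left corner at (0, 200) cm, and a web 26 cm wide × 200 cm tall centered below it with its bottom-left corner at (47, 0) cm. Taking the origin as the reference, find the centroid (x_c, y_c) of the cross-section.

web: A = 26 × 200 = 5200.00, centroid at (60.00, 100.00).
flange: A = 120 × 30 = 3600.00, centroid at (60.00, 215.00).
ΣA = 8800.00 cm²
ΣAx_c = (5200.00)(60.00) + (3600.00)(60.00) = 528000.00 cm³
ΣAy_c = (5200.00)(100.00) + (3600.00)(215.00) = 1294000.00 cm³
x_c = 528000.00 / 8800.00 = 60.00 cm
y_c = 1294000.00 / 8800.00 = 147.05 cm

x_c = 60.00 cm, y_c = 147.05 cm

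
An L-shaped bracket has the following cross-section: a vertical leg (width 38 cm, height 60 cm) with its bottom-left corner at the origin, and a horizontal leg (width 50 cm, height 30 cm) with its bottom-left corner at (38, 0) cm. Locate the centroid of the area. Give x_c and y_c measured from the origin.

Part | A | x̄ᵢ | ȳᵢ | A·x̄ᵢ | A·ȳᵢ
vertical leg | 2280.00 | 19.00 | 30.00 | 43320.00 | 68400.00
horizontal leg | 1500.00 | 63.00 | 15.00 | 94500.00 | 22500.00
Σ | 3780.00 |  |  | 137820.00 | 90900.00
x_c = 137820.00 / 3780.00 = 36.46 cm
y_c = 90900.00 / 3780.00 = 24.05 cm

x_c = 36.46 cm, y_c = 24.05 cm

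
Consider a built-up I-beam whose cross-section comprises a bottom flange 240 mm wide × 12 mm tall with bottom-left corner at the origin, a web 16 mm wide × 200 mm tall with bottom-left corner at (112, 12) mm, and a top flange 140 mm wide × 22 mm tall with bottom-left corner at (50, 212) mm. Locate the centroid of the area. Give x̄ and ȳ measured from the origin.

bottom flange: A = 240 × 12 = 2880.00, centroid at (120.00, 6.00).
web: A = 16 × 200 = 3200.00, centroid at (120.00, 112.00).
top flange: A = 140 × 22 = 3080.00, centroid at (120.00, 223.00).
ΣA = 9160.00 mm²
ΣAx̄ = (2880.00)(120.00) + (3200.00)(120.00) + (3080.00)(120.00) = 1099200.00 mm³
ΣAȳ = (2880.00)(6.00) + (3200.00)(112.00) + (3080.00)(223.00) = 1062520.00 mm³
x̄ = 1099200.00 / 9160.00 = 120.00 mm
ȳ = 1062520.00 / 9160.00 = 116.00 mm

x̄ = 120.00 mm, ȳ = 116.00 mm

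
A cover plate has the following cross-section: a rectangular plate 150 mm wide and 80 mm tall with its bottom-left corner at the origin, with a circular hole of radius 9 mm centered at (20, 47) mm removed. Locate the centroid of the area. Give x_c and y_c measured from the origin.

Part | A | x̄ᵢ | ȳᵢ | A·x̄ᵢ | A·ȳᵢ
plate | 12000.00 | 75.00 | 40.00 | 900000.00 | 480000.00
hole | -254.47 | 20.00 | 47.00 | -5089.38 | -11960.04
Σ | 11745.53 |  |  | 894910.62 | 468039.96
x_c = 894910.62 / 11745.53 = 76.19 mm
y_c = 468039.96 / 11745.53 = 39.85 mm

x_c = 76.19 mm, y_c = 39.85 mm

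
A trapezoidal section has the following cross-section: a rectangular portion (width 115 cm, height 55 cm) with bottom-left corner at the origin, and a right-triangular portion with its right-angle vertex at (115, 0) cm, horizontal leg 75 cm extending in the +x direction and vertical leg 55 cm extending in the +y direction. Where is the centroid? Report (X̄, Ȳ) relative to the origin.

Part | A | x̄ᵢ | ȳᵢ | A·x̄ᵢ | A·ȳᵢ
rectangular portion | 6325.00 | 57.50 | 27.50 | 363687.50 | 173937.50
triangular portion | 2062.50 | 140.00 | 18.33 | 288750.00 | 37812.50
Σ | 8387.50 |  |  | 652437.50 | 211750.00
X̄ = 652437.50 / 8387.50 = 77.79 cm
Ȳ = 211750.00 / 8387.50 = 25.25 cm

X̄ = 77.79 cm, Ȳ = 25.25 cm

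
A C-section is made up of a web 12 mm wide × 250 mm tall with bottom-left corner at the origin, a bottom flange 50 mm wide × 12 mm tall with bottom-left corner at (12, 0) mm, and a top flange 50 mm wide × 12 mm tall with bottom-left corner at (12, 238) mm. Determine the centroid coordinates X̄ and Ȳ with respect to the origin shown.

X̄ = 14.86 mm, Ȳ = 125.00 mm

Part | A | x̄ᵢ | ȳᵢ | A·x̄ᵢ | A·ȳᵢ
web | 3000.00 | 6.00 | 125.00 | 18000.00 | 375000.00
bottom flange | 600.00 | 37.00 | 6.00 | 22200.00 | 3600.00
top flange | 600.00 | 37.00 | 244.00 | 22200.00 | 146400.00
Σ | 4200.00 |  |  | 62400.00 | 525000.00
X̄ = 62400.00 / 4200.00 = 14.86 mm
Ȳ = 525000.00 / 4200.00 = 125.00 mm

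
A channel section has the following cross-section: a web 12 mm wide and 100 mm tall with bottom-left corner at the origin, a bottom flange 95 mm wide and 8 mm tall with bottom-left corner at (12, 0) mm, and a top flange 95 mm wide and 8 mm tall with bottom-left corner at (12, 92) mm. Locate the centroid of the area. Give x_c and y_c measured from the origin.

web: A = 12 × 100 = 1200.00, centroid at (6.00, 50.00).
bottom flange: A = 95 × 8 = 760.00, centroid at (59.50, 4.00).
top flange: A = 95 × 8 = 760.00, centroid at (59.50, 96.00).
ΣA = 2720.00 mm²
ΣAx_c = (1200.00)(6.00) + (760.00)(59.50) + (760.00)(59.50) = 97640.00 mm³
ΣAy_c = (1200.00)(50.00) + (760.00)(4.00) + (760.00)(96.00) = 136000.00 mm³
x_c = 97640.00 / 2720.00 = 35.90 mm
y_c = 136000.00 / 2720.00 = 50.00 mm

x_c = 35.90 mm, y_c = 50.00 mm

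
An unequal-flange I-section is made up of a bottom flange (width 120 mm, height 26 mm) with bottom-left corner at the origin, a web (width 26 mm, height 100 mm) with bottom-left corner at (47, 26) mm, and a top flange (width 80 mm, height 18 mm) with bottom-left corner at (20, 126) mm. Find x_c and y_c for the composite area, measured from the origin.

bottom flange: A = 120 × 26 = 3120.00, centroid at (60.00, 13.00).
web: A = 26 × 100 = 2600.00, centroid at (60.00, 76.00).
top flange: A = 80 × 18 = 1440.00, centroid at (60.00, 135.00).
ΣA = 7160.00 mm², ΣAx_c = 429600.00 mm³, ΣAy_c = 432560.00 mm³.
x_c = 429600.00/7160.00 = 60.00 mm; y_c = 432560.00/7160.00 = 60.41 mm.

x_c = 60.00 mm, y_c = 60.41 mm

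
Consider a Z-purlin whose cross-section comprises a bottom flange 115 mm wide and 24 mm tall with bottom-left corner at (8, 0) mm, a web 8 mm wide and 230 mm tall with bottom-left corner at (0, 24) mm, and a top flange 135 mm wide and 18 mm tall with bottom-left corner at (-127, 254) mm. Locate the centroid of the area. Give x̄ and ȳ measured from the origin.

x̄ = 6.20 mm, ȳ = 132.00 mm

Part | A | x̄ᵢ | ȳᵢ | A·x̄ᵢ | A·ȳᵢ
bottom flange | 2760.00 | 65.50 | 12.00 | 180780.00 | 33120.00
web | 1840.00 | 4.00 | 139.00 | 7360.00 | 255760.00
top flange | 2430.00 | -59.50 | 263.00 | -144585.00 | 639090.00
Σ | 7030.00 |  |  | 43555.00 | 927970.00
x̄ = 43555.00 / 7030.00 = 6.20 mm
ȳ = 927970.00 / 7030.00 = 132.00 mm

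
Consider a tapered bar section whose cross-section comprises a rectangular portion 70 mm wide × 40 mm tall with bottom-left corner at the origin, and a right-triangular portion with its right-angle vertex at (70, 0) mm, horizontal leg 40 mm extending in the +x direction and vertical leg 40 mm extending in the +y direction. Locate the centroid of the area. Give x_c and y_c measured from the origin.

Part | A | x̄ᵢ | ȳᵢ | A·x̄ᵢ | A·ȳᵢ
rectangular portion | 2800.00 | 35.00 | 20.00 | 98000.00 | 56000.00
triangular portion | 800.00 | 83.33 | 13.33 | 66666.67 | 10666.67
Σ | 3600.00 |  |  | 164666.67 | 66666.67
x_c = 164666.67 / 3600.00 = 45.74 mm
y_c = 66666.67 / 3600.00 = 18.52 mm

x_c = 45.74 mm, y_c = 18.52 mm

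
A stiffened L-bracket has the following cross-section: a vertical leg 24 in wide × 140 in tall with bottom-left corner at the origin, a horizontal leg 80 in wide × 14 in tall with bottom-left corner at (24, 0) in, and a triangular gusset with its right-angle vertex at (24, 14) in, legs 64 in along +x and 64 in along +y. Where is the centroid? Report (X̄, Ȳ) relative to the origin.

vertical leg: A = 24 × 140 = 3360.00, centroid at (12.00, 70.00).
horizontal leg: A = 80 × 14 = 1120.00, centroid at (64.00, 7.00).
gusset: A = ½·64·64 = 2048.00, centroid at (45.33, 35.33).
ΣA = 6528.00 in², ΣAX̄ = 204842.67 in³, ΣAȲ = 315402.67 in³.
X̄ = 204842.67/6528.00 = 31.38 in; Ȳ = 315402.67/6528.00 = 48.32 in.

X̄ = 31.38 in, Ȳ = 48.32 in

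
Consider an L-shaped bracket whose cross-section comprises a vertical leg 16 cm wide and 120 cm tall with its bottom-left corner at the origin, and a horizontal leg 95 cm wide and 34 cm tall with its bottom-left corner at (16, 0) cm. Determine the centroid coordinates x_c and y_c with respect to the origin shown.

Part | A | x̄ᵢ | ȳᵢ | A·x̄ᵢ | A·ȳᵢ
vertical leg | 1920.00 | 8.00 | 60.00 | 15360.00 | 115200.00
horizontal leg | 3230.00 | 63.50 | 17.00 | 205105.00 | 54910.00
Σ | 5150.00 |  |  | 220465.00 | 170110.00
x_c = 220465.00 / 5150.00 = 42.81 cm
y_c = 170110.00 / 5150.00 = 33.03 cm

x_c = 42.81 cm, y_c = 33.03 cm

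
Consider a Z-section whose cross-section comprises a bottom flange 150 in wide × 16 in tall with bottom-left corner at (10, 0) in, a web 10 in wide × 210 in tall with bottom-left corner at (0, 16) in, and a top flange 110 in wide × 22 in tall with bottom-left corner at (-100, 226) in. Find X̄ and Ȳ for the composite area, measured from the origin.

Part | A | x̄ᵢ | ȳᵢ | A·x̄ᵢ | A·ȳᵢ
bottom flange | 2400.00 | 85.00 | 8.00 | 204000.00 | 19200.00
web | 2100.00 | 5.00 | 121.00 | 10500.00 | 254100.00
top flange | 2420.00 | -45.00 | 237.00 | -108900.00 | 573540.00
Σ | 6920.00 |  |  | 105600.00 | 846840.00
X̄ = 105600.00 / 6920.00 = 15.26 in
Ȳ = 846840.00 / 6920.00 = 122.38 in

X̄ = 15.26 in, Ȳ = 122.38 in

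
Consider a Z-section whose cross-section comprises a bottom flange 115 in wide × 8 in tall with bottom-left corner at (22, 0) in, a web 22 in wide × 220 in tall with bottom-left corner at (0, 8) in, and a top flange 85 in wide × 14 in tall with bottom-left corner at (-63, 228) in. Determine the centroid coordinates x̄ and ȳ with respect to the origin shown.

Part | A | x̄ᵢ | ȳᵢ | A·x̄ᵢ | A·ȳᵢ
bottom flange | 920.00 | 79.50 | 4.00 | 73140.00 | 3680.00
web | 4840.00 | 11.00 | 118.00 | 53240.00 | 571120.00
top flange | 1190.00 | -20.50 | 235.00 | -24395.00 | 279650.00
Σ | 6950.00 |  |  | 101985.00 | 854450.00
x̄ = 101985.00 / 6950.00 = 14.67 in
ȳ = 854450.00 / 6950.00 = 122.94 in

x̄ = 14.67 in, ȳ = 122.94 in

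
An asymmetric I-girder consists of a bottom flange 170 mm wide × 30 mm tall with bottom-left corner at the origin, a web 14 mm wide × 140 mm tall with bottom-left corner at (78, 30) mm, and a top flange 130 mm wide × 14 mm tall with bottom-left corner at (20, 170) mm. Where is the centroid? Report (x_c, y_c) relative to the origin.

bottom flange: A = 170 × 30 = 5100.00, centroid at (85.00, 15.00).
web: A = 14 × 140 = 1960.00, centroid at (85.00, 100.00).
top flange: A = 130 × 14 = 1820.00, centroid at (85.00, 177.00).
ΣA = 8880.00 mm²
ΣAx_c = (5100.00)(85.00) + (1960.00)(85.00) + (1820.00)(85.00) = 754800.00 mm³
ΣAy_c = (5100.00)(15.00) + (1960.00)(100.00) + (1820.00)(177.00) = 594640.00 mm³
x_c = 754800.00 / 8880.00 = 85.00 mm
y_c = 594640.00 / 8880.00 = 66.96 mm

x_c = 85.00 mm, y_c = 66.96 mm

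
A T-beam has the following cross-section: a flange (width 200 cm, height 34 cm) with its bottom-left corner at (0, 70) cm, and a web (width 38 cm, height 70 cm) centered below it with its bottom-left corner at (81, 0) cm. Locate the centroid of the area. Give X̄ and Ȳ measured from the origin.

web: A = 38 × 70 = 2660.00, centroid at (100.00, 35.00).
flange: A = 200 × 34 = 6800.00, centroid at (100.00, 87.00).
ΣA = 9460.00 cm²
ΣAX̄ = (2660.00)(100.00) + (6800.00)(100.00) = 946000.00 cm³
ΣAȲ = (2660.00)(35.00) + (6800.00)(87.00) = 684700.00 cm³
X̄ = 946000.00 / 9460.00 = 100.00 cm
Ȳ = 684700.00 / 9460.00 = 72.38 cm

X̄ = 100.00 cm, Ȳ = 72.38 cm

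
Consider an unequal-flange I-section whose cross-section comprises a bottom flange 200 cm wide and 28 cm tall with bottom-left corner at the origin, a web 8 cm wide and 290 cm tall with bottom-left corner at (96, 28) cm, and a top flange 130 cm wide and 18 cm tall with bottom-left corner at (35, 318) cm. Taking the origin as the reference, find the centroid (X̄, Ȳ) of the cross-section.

bottom flange: A = 200 × 28 = 5600.00, centroid at (100.00, 14.00).
web: A = 8 × 290 = 2320.00, centroid at (100.00, 173.00).
top flange: A = 130 × 18 = 2340.00, centroid at (100.00, 327.00).
ΣA = 10260.00 cm², ΣAX̄ = 1026000.00 cm³, ΣAȲ = 1244940.00 cm³.
X̄ = 1026000.00/10260.00 = 100.00 cm; Ȳ = 1244940.00/10260.00 = 121.34 cm.

X̄ = 100.00 cm, Ȳ = 121.34 cm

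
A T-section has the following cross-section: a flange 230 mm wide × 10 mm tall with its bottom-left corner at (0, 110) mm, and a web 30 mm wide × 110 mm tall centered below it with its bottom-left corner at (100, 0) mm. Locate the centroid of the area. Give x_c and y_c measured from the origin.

x_c = 115.00 mm, y_c = 79.64 mm

Part | A | x̄ᵢ | ȳᵢ | A·x̄ᵢ | A·ȳᵢ
web | 3300.00 | 115.00 | 55.00 | 379500.00 | 181500.00
flange | 2300.00 | 115.00 | 115.00 | 264500.00 | 264500.00
Σ | 5600.00 |  |  | 644000.00 | 446000.00
x_c = 644000.00 / 5600.00 = 115.00 mm
y_c = 446000.00 / 5600.00 = 79.64 mm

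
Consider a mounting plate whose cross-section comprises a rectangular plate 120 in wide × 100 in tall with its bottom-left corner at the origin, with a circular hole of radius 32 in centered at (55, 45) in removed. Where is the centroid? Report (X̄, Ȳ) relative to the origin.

Part | A | x̄ᵢ | ȳᵢ | A·x̄ᵢ | A·ȳᵢ
plate | 12000.00 | 60.00 | 50.00 | 720000.00 | 600000.00
hole | -3216.99 | 55.00 | 45.00 | -176934.50 | -144764.59
Σ | 8783.01 |  |  | 543065.50 | 455235.41
X̄ = 543065.50 / 8783.01 = 61.83 in
Ȳ = 455235.41 / 8783.01 = 51.83 in

X̄ = 61.83 in, Ȳ = 51.83 in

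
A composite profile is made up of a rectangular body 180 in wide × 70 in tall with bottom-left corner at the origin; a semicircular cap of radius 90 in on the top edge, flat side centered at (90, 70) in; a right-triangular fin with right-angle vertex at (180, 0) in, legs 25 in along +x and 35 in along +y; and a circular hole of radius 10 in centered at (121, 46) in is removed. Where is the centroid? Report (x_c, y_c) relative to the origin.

rectangular body: A = 180 × 70 = 12600.00, centroid at (90.00, 35.00).
semicircular top: A = ½π·90² = 12723.45, centroid at (90.00, 108.20).
triangular fin: A = ½·25·35 = 437.50, centroid at (188.33, 11.67).
hole: A = −π·10² = -314.16, centroid at (121.00, 46.00).
ΣA = 25446.79 in²
ΣAx_c = (12600.00)(90.00) + (12723.45)(90.00) + (437.50)(188.33) + (-314.16)(121.00) = 2323493.08 in³
ΣAy_c = (12600.00)(35.00) + (12723.45)(108.20) + (437.50)(11.67) + (-314.16)(46.00) = 1808294.36 in³
x_c = 2323493.08 / 25446.79 = 91.31 in
y_c = 1808294.36 / 25446.79 = 71.06 in

x_c = 91.31 in, y_c = 71.06 in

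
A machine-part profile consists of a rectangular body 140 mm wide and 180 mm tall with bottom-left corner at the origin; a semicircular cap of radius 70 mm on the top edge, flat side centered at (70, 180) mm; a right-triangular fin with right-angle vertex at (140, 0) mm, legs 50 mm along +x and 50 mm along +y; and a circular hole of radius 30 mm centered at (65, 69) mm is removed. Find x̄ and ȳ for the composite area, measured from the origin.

x̄ = 73.91 mm, ȳ = 118.39 mm

rectangular body: A = 140 × 180 = 25200.00, centroid at (70.00, 90.00).
semicircular top: A = ½π·70² = 7696.90, centroid at (70.00, 209.71).
triangular fin: A = ½·50·50 = 1250.00, centroid at (156.67, 16.67).
hole: A = −π·30² = -2827.43, centroid at (65.00, 69.00).
ΣA = 31319.47 mm², ΣAx̄ = 2314833.30 mm³, ΣAȳ = 3707849.46 mm³.
x̄ = 2314833.30/31319.47 = 73.91 mm; ȳ = 3707849.46/31319.47 = 118.39 mm.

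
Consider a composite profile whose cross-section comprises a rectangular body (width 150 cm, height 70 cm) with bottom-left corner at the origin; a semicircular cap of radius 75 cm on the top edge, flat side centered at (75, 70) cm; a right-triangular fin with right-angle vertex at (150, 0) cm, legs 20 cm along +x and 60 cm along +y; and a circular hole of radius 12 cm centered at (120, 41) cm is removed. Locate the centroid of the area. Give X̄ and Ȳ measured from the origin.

X̄ = 76.47 cm, Ȳ = 64.71 cm

rectangular body: A = 150 × 70 = 10500.00, centroid at (75.00, 35.00).
semicircular top: A = ½π·75² = 8835.73, centroid at (75.00, 101.83).
triangular fin: A = ½·20·60 = 600.00, centroid at (156.67, 20.00).
hole: A = −π·12² = -452.39, centroid at (120.00, 41.00).
ΣA = 19483.34 cm²
ΣAX̄ = (10500.00)(75.00) + (8835.73)(75.00) + (600.00)(156.67) + (-452.39)(120.00) = 1489892.98 cm³
ΣAȲ = (10500.00)(35.00) + (8835.73)(101.83) + (600.00)(20.00) + (-452.39)(41.00) = 1260703.09 cm³
X̄ = 1489892.98 / 19483.34 = 76.47 cm
Ȳ = 1260703.09 / 19483.34 = 64.71 cm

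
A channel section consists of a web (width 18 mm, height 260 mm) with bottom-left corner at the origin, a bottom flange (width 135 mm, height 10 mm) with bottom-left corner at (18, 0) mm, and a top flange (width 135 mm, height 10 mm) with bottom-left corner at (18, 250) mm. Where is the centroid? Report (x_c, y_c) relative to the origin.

web: A = 18 × 260 = 4680.00, centroid at (9.00, 130.00).
bottom flange: A = 135 × 10 = 1350.00, centroid at (85.50, 5.00).
top flange: A = 135 × 10 = 1350.00, centroid at (85.50, 255.00).
ΣA = 7380.00 mm²
ΣAx_c = (4680.00)(9.00) + (1350.00)(85.50) + (1350.00)(85.50) = 272970.00 mm³
ΣAy_c = (4680.00)(130.00) + (1350.00)(5.00) + (1350.00)(255.00) = 959400.00 mm³
x_c = 272970.00 / 7380.00 = 36.99 mm
y_c = 959400.00 / 7380.00 = 130.00 mm

x_c = 36.99 mm, y_c = 130.00 mm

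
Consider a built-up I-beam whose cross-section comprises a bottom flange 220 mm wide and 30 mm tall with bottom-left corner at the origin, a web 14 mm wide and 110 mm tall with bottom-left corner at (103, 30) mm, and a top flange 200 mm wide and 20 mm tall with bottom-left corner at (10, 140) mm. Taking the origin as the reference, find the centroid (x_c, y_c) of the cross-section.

Part | A | x̄ᵢ | ȳᵢ | A·x̄ᵢ | A·ȳᵢ
bottom flange | 6600.00 | 110.00 | 15.00 | 726000.00 | 99000.00
web | 1540.00 | 110.00 | 85.00 | 169400.00 | 130900.00
top flange | 4000.00 | 110.00 | 150.00 | 440000.00 | 600000.00
Σ | 12140.00 |  |  | 1335400.00 | 829900.00
x_c = 1335400.00 / 12140.00 = 110.00 mm
y_c = 829900.00 / 12140.00 = 68.36 mm

x_c = 110.00 mm, y_c = 68.36 mm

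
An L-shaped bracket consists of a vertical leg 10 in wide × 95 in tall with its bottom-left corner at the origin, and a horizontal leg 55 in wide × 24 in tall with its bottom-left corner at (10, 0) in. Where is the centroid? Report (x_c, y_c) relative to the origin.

vertical leg: A = 10 × 95 = 950.00, centroid at (5.00, 47.50).
horizontal leg: A = 55 × 24 = 1320.00, centroid at (37.50, 12.00).
ΣA = 2270.00 in²
ΣAx_c = (950.00)(5.00) + (1320.00)(37.50) = 54250.00 in³
ΣAy_c = (950.00)(47.50) + (1320.00)(12.00) = 60965.00 in³
x_c = 54250.00 / 2270.00 = 23.90 in
y_c = 60965.00 / 2270.00 = 26.86 in

x_c = 23.90 in, y_c = 26.86 in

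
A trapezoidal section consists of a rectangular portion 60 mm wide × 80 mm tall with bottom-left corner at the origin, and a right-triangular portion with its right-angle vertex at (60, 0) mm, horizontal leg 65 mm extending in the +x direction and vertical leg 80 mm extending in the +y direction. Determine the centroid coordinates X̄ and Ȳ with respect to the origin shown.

Part | A | x̄ᵢ | ȳᵢ | A·x̄ᵢ | A·ȳᵢ
rectangular portion | 4800.00 | 30.00 | 40.00 | 144000.00 | 192000.00
triangular portion | 2600.00 | 81.67 | 26.67 | 212333.33 | 69333.33
Σ | 7400.00 |  |  | 356333.33 | 261333.33
X̄ = 356333.33 / 7400.00 = 48.15 mm
Ȳ = 261333.33 / 7400.00 = 35.32 mm

X̄ = 48.15 mm, Ȳ = 35.32 mm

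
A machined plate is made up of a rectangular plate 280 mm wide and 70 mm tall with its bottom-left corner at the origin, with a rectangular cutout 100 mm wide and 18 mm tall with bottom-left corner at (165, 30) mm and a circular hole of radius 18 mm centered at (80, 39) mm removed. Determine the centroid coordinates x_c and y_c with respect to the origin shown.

x_c = 135.59 mm, y_c = 34.33 mm

Part | A | x̄ᵢ | ȳᵢ | A·x̄ᵢ | A·ȳᵢ
plate | 19600.00 | 140.00 | 35.00 | 2744000.00 | 686000.00
hole 1 | -1800.00 | 215.00 | 39.00 | -387000.00 | -70200.00
hole 2 | -1017.88 | 80.00 | 39.00 | -81430.08 | -39697.16
Σ | 16782.12 |  |  | 2275569.92 | 576102.84
x_c = 2275569.92 / 16782.12 = 135.59 mm
y_c = 576102.84 / 16782.12 = 34.33 mm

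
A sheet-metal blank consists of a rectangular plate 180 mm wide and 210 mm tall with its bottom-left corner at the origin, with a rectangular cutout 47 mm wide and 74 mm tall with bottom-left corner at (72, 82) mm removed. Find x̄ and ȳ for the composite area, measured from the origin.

x̄ = 89.44 mm, ȳ = 103.58 mm

plate: A = 180 × 210 = 37800.00, centroid at (90.00, 105.00).
hole: A = −(47 × 74) = -3478.00, centroid at (95.50, 119.00).
ΣA = 34322.00 mm², ΣAx̄ = 3069851.00 mm³, ΣAȳ = 3555118.00 mm³.
x̄ = 3069851.00/34322.00 = 89.44 mm; ȳ = 3555118.00/34322.00 = 103.58 mm.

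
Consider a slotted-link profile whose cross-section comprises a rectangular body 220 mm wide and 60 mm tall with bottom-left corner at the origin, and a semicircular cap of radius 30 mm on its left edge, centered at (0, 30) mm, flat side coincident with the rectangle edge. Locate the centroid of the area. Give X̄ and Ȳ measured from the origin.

X̄ = 98.13 mm, Ȳ = 30.00 mm

Part | A | x̄ᵢ | ȳᵢ | A·x̄ᵢ | A·ȳᵢ
rectangular body | 13200.00 | 110.00 | 30.00 | 1452000.00 | 396000.00
semicircular end | 1413.72 | -12.73 | 30.00 | -18000.00 | 42411.50
Σ | 14613.72 |  |  | 1434000.00 | 438411.50
X̄ = 1434000.00 / 14613.72 = 98.13 mm
Ȳ = 438411.50 / 14613.72 = 30.00 mm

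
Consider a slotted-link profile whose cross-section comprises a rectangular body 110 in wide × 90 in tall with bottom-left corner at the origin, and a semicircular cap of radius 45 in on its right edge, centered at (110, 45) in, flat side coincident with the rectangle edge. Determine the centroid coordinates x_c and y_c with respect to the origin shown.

x_c = 73.02 in, y_c = 45.00 in

Part | A | x̄ᵢ | ȳᵢ | A·x̄ᵢ | A·ȳᵢ
rectangular body | 9900.00 | 55.00 | 45.00 | 544500.00 | 445500.00
semicircular end | 3180.86 | 129.10 | 45.00 | 410644.88 | 143138.82
Σ | 13080.86 |  |  | 955144.88 | 588638.82
x_c = 955144.88 / 13080.86 = 73.02 in
y_c = 588638.82 / 13080.86 = 45.00 in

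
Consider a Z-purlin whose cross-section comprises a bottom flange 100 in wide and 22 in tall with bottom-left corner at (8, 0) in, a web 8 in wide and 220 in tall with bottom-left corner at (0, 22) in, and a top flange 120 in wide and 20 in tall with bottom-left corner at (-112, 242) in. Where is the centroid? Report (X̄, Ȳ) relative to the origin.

bottom flange: A = 100 × 22 = 2200.00, centroid at (58.00, 11.00).
web: A = 8 × 220 = 1760.00, centroid at (4.00, 132.00).
top flange: A = 120 × 20 = 2400.00, centroid at (-52.00, 252.00).
ΣA = 6360.00 in²
ΣAX̄ = (2200.00)(58.00) + (1760.00)(4.00) + (2400.00)(-52.00) = 9840.00 in³
ΣAȲ = (2200.00)(11.00) + (1760.00)(132.00) + (2400.00)(252.00) = 861320.00 in³
X̄ = 9840.00 / 6360.00 = 1.55 in
Ȳ = 861320.00 / 6360.00 = 135.43 in

X̄ = 1.55 in, Ȳ = 135.43 in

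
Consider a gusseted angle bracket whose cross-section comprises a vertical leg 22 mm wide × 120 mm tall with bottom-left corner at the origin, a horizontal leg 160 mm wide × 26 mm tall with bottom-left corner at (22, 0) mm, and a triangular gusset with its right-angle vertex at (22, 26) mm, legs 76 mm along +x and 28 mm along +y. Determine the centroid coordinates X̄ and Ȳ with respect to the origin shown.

vertical leg: A = 22 × 120 = 2640.00, centroid at (11.00, 60.00).
horizontal leg: A = 160 × 26 = 4160.00, centroid at (102.00, 13.00).
gusset: A = ½·76·28 = 1064.00, centroid at (47.33, 35.33).
ΣA = 7864.00 mm²
ΣAX̄ = (2640.00)(11.00) + (4160.00)(102.00) + (1064.00)(47.33) = 503722.67 mm³
ΣAȲ = (2640.00)(60.00) + (4160.00)(13.00) + (1064.00)(35.33) = 250074.67 mm³
X̄ = 503722.67 / 7864.00 = 64.05 mm
Ȳ = 250074.67 / 7864.00 = 31.80 mm

X̄ = 64.05 mm, Ȳ = 31.80 mm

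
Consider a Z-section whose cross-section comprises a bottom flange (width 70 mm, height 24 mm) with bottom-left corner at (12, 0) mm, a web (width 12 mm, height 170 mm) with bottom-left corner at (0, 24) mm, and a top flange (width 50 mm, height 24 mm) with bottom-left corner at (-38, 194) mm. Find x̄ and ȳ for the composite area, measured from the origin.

bottom flange: A = 70 × 24 = 1680.00, centroid at (47.00, 12.00).
web: A = 12 × 170 = 2040.00, centroid at (6.00, 109.00).
top flange: A = 50 × 24 = 1200.00, centroid at (-13.00, 206.00).
ΣA = 4920.00 mm², ΣAx̄ = 75600.00 mm³, ΣAȳ = 489720.00 mm³.
x̄ = 75600.00/4920.00 = 15.37 mm; ȳ = 489720.00/4920.00 = 99.54 mm.

x̄ = 15.37 mm, ȳ = 99.54 mm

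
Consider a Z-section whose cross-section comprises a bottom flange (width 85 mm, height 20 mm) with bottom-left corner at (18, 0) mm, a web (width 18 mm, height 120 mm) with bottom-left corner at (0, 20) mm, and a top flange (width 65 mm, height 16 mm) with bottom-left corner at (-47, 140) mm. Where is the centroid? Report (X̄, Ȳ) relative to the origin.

bottom flange: A = 85 × 20 = 1700.00, centroid at (60.50, 10.00).
web: A = 18 × 120 = 2160.00, centroid at (9.00, 80.00).
top flange: A = 65 × 16 = 1040.00, centroid at (-14.50, 148.00).
ΣA = 4900.00 mm²
ΣAX̄ = (1700.00)(60.50) + (2160.00)(9.00) + (1040.00)(-14.50) = 107210.00 mm³
ΣAȲ = (1700.00)(10.00) + (2160.00)(80.00) + (1040.00)(148.00) = 343720.00 mm³
X̄ = 107210.00 / 4900.00 = 21.88 mm
Ȳ = 343720.00 / 4900.00 = 70.15 mm

X̄ = 21.88 mm, Ȳ = 70.15 mm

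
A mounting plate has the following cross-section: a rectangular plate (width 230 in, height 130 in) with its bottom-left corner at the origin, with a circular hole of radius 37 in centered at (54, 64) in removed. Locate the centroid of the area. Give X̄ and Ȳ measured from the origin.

X̄ = 125.25 in, Ȳ = 65.17 in

plate: A = 230 × 130 = 29900.00, centroid at (115.00, 65.00).
hole: A = −π·37² = -4300.84, centroid at (54.00, 64.00).
ΣA = 25599.16 in²
ΣAX̄ = (29900.00)(115.00) + (-4300.84)(54.00) = 3206254.62 in³
ΣAȲ = (29900.00)(65.00) + (-4300.84)(64.00) = 1668246.22 in³
X̄ = 3206254.62 / 25599.16 = 125.25 in
Ȳ = 1668246.22 / 25599.16 = 65.17 in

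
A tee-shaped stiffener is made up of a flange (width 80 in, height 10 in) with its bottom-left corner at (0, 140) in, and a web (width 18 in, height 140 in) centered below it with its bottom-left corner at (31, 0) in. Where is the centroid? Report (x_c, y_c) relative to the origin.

web: A = 18 × 140 = 2520.00, centroid at (40.00, 70.00).
flange: A = 80 × 10 = 800.00, centroid at (40.00, 145.00).
ΣA = 3320.00 in²
ΣAx_c = (2520.00)(40.00) + (800.00)(40.00) = 132800.00 in³
ΣAy_c = (2520.00)(70.00) + (800.00)(145.00) = 292400.00 in³
x_c = 132800.00 / 3320.00 = 40.00 in
y_c = 292400.00 / 3320.00 = 88.07 in

x_c = 40.00 in, y_c = 88.07 in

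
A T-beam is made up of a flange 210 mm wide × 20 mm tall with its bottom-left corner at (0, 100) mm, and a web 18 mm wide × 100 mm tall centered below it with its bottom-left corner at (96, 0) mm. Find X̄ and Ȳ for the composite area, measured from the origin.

X̄ = 105.00 mm, Ȳ = 92.00 mm

Part | A | x̄ᵢ | ȳᵢ | A·x̄ᵢ | A·ȳᵢ
web | 1800.00 | 105.00 | 50.00 | 189000.00 | 90000.00
flange | 4200.00 | 105.00 | 110.00 | 441000.00 | 462000.00
Σ | 6000.00 |  |  | 630000.00 | 552000.00
X̄ = 630000.00 / 6000.00 = 105.00 mm
Ȳ = 552000.00 / 6000.00 = 92.00 mm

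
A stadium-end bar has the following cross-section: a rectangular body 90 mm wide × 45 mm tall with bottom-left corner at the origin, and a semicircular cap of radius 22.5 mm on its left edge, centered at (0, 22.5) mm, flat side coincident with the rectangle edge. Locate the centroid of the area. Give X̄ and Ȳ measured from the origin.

Part | A | x̄ᵢ | ȳᵢ | A·x̄ᵢ | A·ȳᵢ
rectangular body | 4050.00 | 45.00 | 22.50 | 182250.00 | 91125.00
semicircular end | 795.22 | -9.55 | 22.50 | -7593.75 | 17892.35
Σ | 4845.22 |  |  | 174656.25 | 109017.35
X̄ = 174656.25 / 4845.22 = 36.05 mm
Ȳ = 109017.35 / 4845.22 = 22.50 mm

X̄ = 36.05 mm, Ȳ = 22.50 mm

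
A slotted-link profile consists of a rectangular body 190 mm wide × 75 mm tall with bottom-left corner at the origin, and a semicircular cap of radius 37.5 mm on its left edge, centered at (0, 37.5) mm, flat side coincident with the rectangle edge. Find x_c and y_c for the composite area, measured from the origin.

rectangular body: A = 190 × 75 = 14250.00, centroid at (95.00, 37.50).
semicircular end: A = ½π·37.5² = 2208.93, centroid at (-15.92, 37.50).
ΣA = 16458.93 mm²
ΣAx_c = (14250.00)(95.00) + (2208.93)(-15.92) = 1318593.75 mm³
ΣAy_c = (14250.00)(37.50) + (2208.93)(37.50) = 617209.96 mm³
x_c = 1318593.75 / 16458.93 = 80.11 mm
y_c = 617209.96 / 16458.93 = 37.50 mm

x_c = 80.11 mm, y_c = 37.50 mm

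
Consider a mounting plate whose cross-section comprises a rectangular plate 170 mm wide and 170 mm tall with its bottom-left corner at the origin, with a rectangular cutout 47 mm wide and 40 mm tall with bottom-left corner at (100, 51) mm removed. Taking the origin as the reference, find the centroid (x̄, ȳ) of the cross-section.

plate: A = 170 × 170 = 28900.00, centroid at (85.00, 85.00).
hole: A = −(47 × 40) = -1880.00, centroid at (123.50, 71.00).
ΣA = 27020.00 mm²
ΣAx̄ = (28900.00)(85.00) + (-1880.00)(123.50) = 2224320.00 mm³
ΣAȳ = (28900.00)(85.00) + (-1880.00)(71.00) = 2323020.00 mm³
x̄ = 2224320.00 / 27020.00 = 82.32 mm
ȳ = 2323020.00 / 27020.00 = 85.97 mm

x̄ = 82.32 mm, ȳ = 85.97 mm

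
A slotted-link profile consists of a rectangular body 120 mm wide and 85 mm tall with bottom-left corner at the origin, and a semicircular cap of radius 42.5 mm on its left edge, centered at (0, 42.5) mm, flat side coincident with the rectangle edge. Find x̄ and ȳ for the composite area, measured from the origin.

Part | A | x̄ᵢ | ȳᵢ | A·x̄ᵢ | A·ȳᵢ
rectangular body | 10200.00 | 60.00 | 42.50 | 612000.00 | 433500.00
semicircular end | 2837.25 | -18.04 | 42.50 | -51177.08 | 120583.16
Σ | 13037.25 |  |  | 560822.92 | 554083.16
x̄ = 560822.92 / 13037.25 = 43.02 mm
ȳ = 554083.16 / 13037.25 = 42.50 mm

x̄ = 43.02 mm, ȳ = 42.50 mm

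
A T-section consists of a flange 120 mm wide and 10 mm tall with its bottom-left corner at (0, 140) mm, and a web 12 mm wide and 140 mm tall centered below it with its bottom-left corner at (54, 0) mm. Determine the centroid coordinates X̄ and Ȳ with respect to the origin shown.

X̄ = 60.00 mm, Ȳ = 101.25 mm

web: A = 12 × 140 = 1680.00, centroid at (60.00, 70.00).
flange: A = 120 × 10 = 1200.00, centroid at (60.00, 145.00).
ΣA = 2880.00 mm², ΣAX̄ = 172800.00 mm³, ΣAȲ = 291600.00 mm³.
X̄ = 172800.00/2880.00 = 60.00 mm; Ȳ = 291600.00/2880.00 = 101.25 mm.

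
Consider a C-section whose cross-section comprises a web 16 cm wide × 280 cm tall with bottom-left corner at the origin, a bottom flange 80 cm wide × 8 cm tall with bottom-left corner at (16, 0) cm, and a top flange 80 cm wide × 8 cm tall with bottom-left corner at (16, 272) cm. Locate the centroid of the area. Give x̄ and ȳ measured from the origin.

x̄ = 18.67 cm, ȳ = 140.00 cm

web: A = 16 × 280 = 4480.00, centroid at (8.00, 140.00).
bottom flange: A = 80 × 8 = 640.00, centroid at (56.00, 4.00).
top flange: A = 80 × 8 = 640.00, centroid at (56.00, 276.00).
ΣA = 5760.00 cm²
ΣAx̄ = (4480.00)(8.00) + (640.00)(56.00) + (640.00)(56.00) = 107520.00 cm³
ΣAȳ = (4480.00)(140.00) + (640.00)(4.00) + (640.00)(276.00) = 806400.00 cm³
x̄ = 107520.00 / 5760.00 = 18.67 cm
ȳ = 806400.00 / 5760.00 = 140.00 cm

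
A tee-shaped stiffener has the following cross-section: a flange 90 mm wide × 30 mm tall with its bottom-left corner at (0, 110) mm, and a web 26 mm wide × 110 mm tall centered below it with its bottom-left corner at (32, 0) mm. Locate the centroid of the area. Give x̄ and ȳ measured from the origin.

web: A = 26 × 110 = 2860.00, centroid at (45.00, 55.00).
flange: A = 90 × 30 = 2700.00, centroid at (45.00, 125.00).
ΣA = 5560.00 mm²
ΣAx̄ = (2860.00)(45.00) + (2700.00)(45.00) = 250200.00 mm³
ΣAȳ = (2860.00)(55.00) + (2700.00)(125.00) = 494800.00 mm³
x̄ = 250200.00 / 5560.00 = 45.00 mm
ȳ = 494800.00 / 5560.00 = 88.99 mm

x̄ = 45.00 mm, ȳ = 88.99 mm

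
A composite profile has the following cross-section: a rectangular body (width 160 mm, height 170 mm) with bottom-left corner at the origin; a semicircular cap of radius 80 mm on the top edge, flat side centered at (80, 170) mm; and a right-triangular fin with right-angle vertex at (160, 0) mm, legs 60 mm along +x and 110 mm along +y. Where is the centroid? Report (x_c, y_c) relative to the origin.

x_c = 88.14 mm, y_c = 110.56 mm

Part | A | x̄ᵢ | ȳᵢ | A·x̄ᵢ | A·ȳᵢ
rectangular body | 27200.00 | 80.00 | 85.00 | 2176000.00 | 2312000.00
semicircular top | 10053.10 | 80.00 | 203.95 | 804247.72 | 2050359.74
triangular fin | 3300.00 | 180.00 | 36.67 | 594000.00 | 121000.00
Σ | 40553.10 |  |  | 3574247.72 | 4483359.74
x_c = 3574247.72 / 40553.10 = 88.14 mm
y_c = 4483359.74 / 40553.10 = 110.56 mm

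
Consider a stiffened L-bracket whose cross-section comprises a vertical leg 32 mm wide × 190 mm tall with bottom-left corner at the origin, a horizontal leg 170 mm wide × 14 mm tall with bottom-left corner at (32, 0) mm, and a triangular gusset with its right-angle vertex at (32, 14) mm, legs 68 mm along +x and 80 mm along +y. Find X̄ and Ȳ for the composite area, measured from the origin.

vertical leg: A = 32 × 190 = 6080.00, centroid at (16.00, 95.00).
horizontal leg: A = 170 × 14 = 2380.00, centroid at (117.00, 7.00).
gusset: A = ½·68·80 = 2720.00, centroid at (54.67, 40.67).
ΣA = 11180.00 mm², ΣAX̄ = 524433.33 mm³, ΣAȲ = 704873.33 mm³.
X̄ = 524433.33/11180.00 = 46.91 mm; Ȳ = 704873.33/11180.00 = 63.05 mm.

X̄ = 46.91 mm, Ȳ = 63.05 mm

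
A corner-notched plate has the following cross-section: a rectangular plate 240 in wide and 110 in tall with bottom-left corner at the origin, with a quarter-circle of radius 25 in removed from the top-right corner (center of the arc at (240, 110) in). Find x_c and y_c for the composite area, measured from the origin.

x_c = 117.93 in, y_c = 54.16 in

Part | A | x̄ᵢ | ȳᵢ | A·x̄ᵢ | A·ȳᵢ
plate | 26400.00 | 120.00 | 55.00 | 3168000.00 | 1452000.00
removed quarter-circle | -490.87 | 229.39 | 99.39 | -112601.39 | -48787.79
Σ | 25909.13 |  |  | 3055398.61 | 1403212.21
x_c = 3055398.61 / 25909.13 = 117.93 in
y_c = 1403212.21 / 25909.13 = 54.16 in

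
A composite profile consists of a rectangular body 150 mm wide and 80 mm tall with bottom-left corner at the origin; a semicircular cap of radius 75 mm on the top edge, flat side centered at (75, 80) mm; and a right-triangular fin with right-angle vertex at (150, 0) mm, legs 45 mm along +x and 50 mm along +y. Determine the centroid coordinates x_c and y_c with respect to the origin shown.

x_c = 79.61 mm, y_c = 67.71 mm

Part | A | x̄ᵢ | ȳᵢ | A·x̄ᵢ | A·ȳᵢ
rectangular body | 12000.00 | 75.00 | 40.00 | 900000.00 | 480000.00
semicircular top | 8835.73 | 75.00 | 111.83 | 662679.70 | 988108.35
triangular fin | 1125.00 | 165.00 | 16.67 | 185625.00 | 18750.00
Σ | 21960.73 |  |  | 1748304.70 | 1486858.35
x_c = 1748304.70 / 21960.73 = 79.61 mm
y_c = 1486858.35 / 21960.73 = 67.71 mm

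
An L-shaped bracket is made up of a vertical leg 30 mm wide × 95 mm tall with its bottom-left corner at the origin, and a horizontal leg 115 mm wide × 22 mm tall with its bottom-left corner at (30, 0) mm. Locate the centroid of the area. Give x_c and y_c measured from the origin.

x_c = 49.09 mm, y_c = 30.34 mm

vertical leg: A = 30 × 95 = 2850.00, centroid at (15.00, 47.50).
horizontal leg: A = 115 × 22 = 2530.00, centroid at (87.50, 11.00).
ΣA = 5380.00 mm²
ΣAx_c = (2850.00)(15.00) + (2530.00)(87.50) = 264125.00 mm³
ΣAy_c = (2850.00)(47.50) + (2530.00)(11.00) = 163205.00 mm³
x_c = 264125.00 / 5380.00 = 49.09 mm
y_c = 163205.00 / 5380.00 = 30.34 mm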